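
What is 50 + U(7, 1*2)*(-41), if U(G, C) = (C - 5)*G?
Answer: 911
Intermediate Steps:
U(G, C) = G*(-5 + C) (U(G, C) = (-5 + C)*G = G*(-5 + C))
50 + U(7, 1*2)*(-41) = 50 + (7*(-5 + 1*2))*(-41) = 50 + (7*(-5 + 2))*(-41) = 50 + (7*(-3))*(-41) = 50 - 21*(-41) = 50 + 861 = 911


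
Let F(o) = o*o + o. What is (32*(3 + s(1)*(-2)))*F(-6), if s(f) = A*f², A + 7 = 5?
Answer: 6720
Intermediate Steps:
A = -2 (A = -7 + 5 = -2)
s(f) = -2*f²
F(o) = o + o² (F(o) = o² + o = o + o²)
(32*(3 + s(1)*(-2)))*F(-6) = (32*(3 - 2*1²*(-2)))*(-6*(1 - 6)) = (32*(3 - 2*1*(-2)))*(-6*(-5)) = (32*(3 - 2*(-2)))*30 = (32*(3 + 4))*30 = (32*7)*30 = 224*30 = 6720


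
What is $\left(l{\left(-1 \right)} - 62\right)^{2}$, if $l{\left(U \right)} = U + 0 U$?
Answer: $3969$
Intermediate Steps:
$l{\left(U \right)} = U$ ($l{\left(U \right)} = U + 0 = U$)
$\left(l{\left(-1 \right)} - 62\right)^{2} = \left(-1 - 62\right)^{2} = \left(-63\right)^{2} = 3969$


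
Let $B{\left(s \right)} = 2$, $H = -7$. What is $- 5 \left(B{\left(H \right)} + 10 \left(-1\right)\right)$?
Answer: $40$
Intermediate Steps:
$- 5 \left(B{\left(H \right)} + 10 \left(-1\right)\right) = - 5 \left(2 + 10 \left(-1\right)\right) = - 5 \left(2 - 10\right) = \left(-5\right) \left(-8\right) = 40$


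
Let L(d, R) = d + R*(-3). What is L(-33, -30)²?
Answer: 3249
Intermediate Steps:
L(d, R) = d - 3*R
L(-33, -30)² = (-33 - 3*(-30))² = (-33 + 90)² = 57² = 3249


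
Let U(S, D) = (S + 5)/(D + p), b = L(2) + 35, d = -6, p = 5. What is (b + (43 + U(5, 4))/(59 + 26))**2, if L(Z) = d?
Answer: 509946724/585225 ≈ 871.37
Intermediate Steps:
L(Z) = -6
b = 29 (b = -6 + 35 = 29)
U(S, D) = (5 + S)/(5 + D) (U(S, D) = (S + 5)/(D + 5) = (5 + S)/(5 + D))
(b + (43 + U(5, 4))/(59 + 26))**2 = (29 + (43 + (5 + 5)/(5 + 4))/(59 + 26))**2 = (29 + (43 + 10/9)/85)**2 = (29 + (43 + (1/9)*10)*(1/85))**2 = (29 + (43 + 10/9)*(1/85))**2 = (29 + (397/9)*(1/85))**2 = (29 + 397/765)**2 = (22582/765)**2 = 509946724/585225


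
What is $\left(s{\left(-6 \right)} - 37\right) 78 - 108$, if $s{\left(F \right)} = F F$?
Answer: $-186$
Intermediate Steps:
$s{\left(F \right)} = F^{2}$
$\left(s{\left(-6 \right)} - 37\right) 78 - 108 = \left(\left(-6\right)^{2} - 37\right) 78 - 108 = \left(36 - 37\right) 78 - 108 = \left(-1\right) 78 - 108 = -78 - 108 = -186$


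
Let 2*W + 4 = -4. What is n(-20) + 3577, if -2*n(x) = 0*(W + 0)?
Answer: 3577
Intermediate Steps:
W = -4 (W = -2 + (½)*(-4) = -2 - 2 = -4)
n(x) = 0 (n(x) = -0*(-4 + 0) = -0*(-4) = -½*0 = 0)
n(-20) + 3577 = 0 + 3577 = 3577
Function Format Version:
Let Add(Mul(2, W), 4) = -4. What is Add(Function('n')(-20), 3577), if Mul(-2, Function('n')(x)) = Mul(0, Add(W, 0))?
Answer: 3577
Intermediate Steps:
W = -4 (W = Add(-2, Mul(Rational(1, 2), -4)) = Add(-2, -2) = -4)
Function('n')(x) = 0 (Function('n')(x) = Mul(Rational(-1, 2), Mul(0, Add(-4, 0))) = Mul(Rational(-1, 2), Mul(0, -4)) = Mul(Rational(-1, 2), 0) = 0)
Add(Function('n')(-20), 3577) = Add(0, 3577) = 3577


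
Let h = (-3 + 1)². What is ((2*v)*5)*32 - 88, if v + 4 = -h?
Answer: -2648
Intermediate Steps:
h = 4 (h = (-2)² = 4)
v = -8 (v = -4 - 1*4 = -4 - 4 = -8)
((2*v)*5)*32 - 88 = ((2*(-8))*5)*32 - 88 = -16*5*32 - 88 = -80*32 - 88 = -2560 - 88 = -2648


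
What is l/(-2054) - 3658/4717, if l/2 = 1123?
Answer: -9053957/4844359 ≈ -1.8690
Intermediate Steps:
l = 2246 (l = 2*1123 = 2246)
l/(-2054) - 3658/4717 = 2246/(-2054) - 3658/4717 = 2246*(-1/2054) - 3658*1/4717 = -1123/1027 - 3658/4717 = -9053957/4844359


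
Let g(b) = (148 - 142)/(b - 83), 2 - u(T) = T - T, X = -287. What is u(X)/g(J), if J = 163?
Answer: 80/3 ≈ 26.667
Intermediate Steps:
u(T) = 2 (u(T) = 2 - (T - T) = 2 - 1*0 = 2 + 0 = 2)
g(b) = 6/(-83 + b)
u(X)/g(J) = 2/((6/(-83 + 163))) = 2/((6/80)) = 2/((6*(1/80))) = 2/(3/40) = 2*(40/3) = 80/3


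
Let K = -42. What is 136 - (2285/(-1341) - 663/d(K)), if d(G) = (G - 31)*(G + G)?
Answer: 377743445/2741004 ≈ 137.81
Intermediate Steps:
d(G) = 2*G*(-31 + G) (d(G) = (-31 + G)*(2*G) = 2*G*(-31 + G))
136 - (2285/(-1341) - 663/d(K)) = 136 - (2285/(-1341) - 663*(-1/(84*(-31 - 42)))) = 136 - (2285*(-1/1341) - 663/(2*(-42)*(-73))) = 136 - (-2285/1341 - 663/6132) = 136 - (-2285/1341 - 663*1/6132) = 136 - (-2285/1341 - 221/2044) = 136 - 1*(-4966901/2741004) = 136 + 4966901/2741004 = 377743445/2741004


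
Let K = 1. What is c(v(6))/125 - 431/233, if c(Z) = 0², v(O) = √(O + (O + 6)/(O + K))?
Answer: -431/233 ≈ -1.8498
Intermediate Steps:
v(O) = √(O + (6 + O)/(1 + O)) (v(O) = √(O + (O + 6)/(O + 1)) = √(O + (6 + O)/(1 + O)))
c(Z) = 0
c(v(6))/125 - 431/233 = 0/125 - 431/233 = 0*(1/125) - 431*1/233 = 0 - 431/233 = -431/233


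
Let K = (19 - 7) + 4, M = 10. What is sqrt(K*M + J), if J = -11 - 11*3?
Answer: 2*sqrt(29) ≈ 10.770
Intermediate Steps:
J = -44 (J = -11 - 33 = -44)
K = 16 (K = 12 + 4 = 16)
sqrt(K*M + J) = sqrt(16*10 - 44) = sqrt(160 - 44) = sqrt(116) = 2*sqrt(29)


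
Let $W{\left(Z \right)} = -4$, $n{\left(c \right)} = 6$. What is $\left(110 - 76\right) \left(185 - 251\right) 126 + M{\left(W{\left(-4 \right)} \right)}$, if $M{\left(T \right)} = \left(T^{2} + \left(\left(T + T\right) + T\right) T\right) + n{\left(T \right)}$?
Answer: $-282674$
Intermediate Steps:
$M{\left(T \right)} = 6 + 4 T^{2}$ ($M{\left(T \right)} = \left(T^{2} + \left(\left(T + T\right) + T\right) T\right) + 6 = \left(T^{2} + \left(2 T + T\right) T\right) + 6 = \left(T^{2} + 3 T T\right) + 6 = \left(T^{2} + 3 T^{2}\right) + 6 = 4 T^{2} + 6 = 6 + 4 T^{2}$)
$\left(110 - 76\right) \left(185 - 251\right) 126 + M{\left(W{\left(-4 \right)} \right)} = \left(110 - 76\right) \left(185 - 251\right) 126 + \left(6 + 4 \left(-4\right)^{2}\right) = 34 \left(-66\right) 126 + \left(6 + 4 \cdot 16\right) = \left(-2244\right) 126 + \left(6 + 64\right) = -282744 + 70 = -282674$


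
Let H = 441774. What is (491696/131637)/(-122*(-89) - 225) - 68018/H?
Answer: -15831219841879/103058233056009 ≈ -0.15361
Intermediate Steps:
(491696/131637)/(-122*(-89) - 225) - 68018/H = (491696/131637)/(-122*(-89) - 225) - 68018/441774 = (491696*(1/131637))/(10858 - 225) - 68018*1/441774 = (491696/131637)/10633 - 34009/220887 = (491696/131637)*(1/10633) - 34009/220887 = 491696/1399696221 - 34009/220887 = -15831219841879/103058233056009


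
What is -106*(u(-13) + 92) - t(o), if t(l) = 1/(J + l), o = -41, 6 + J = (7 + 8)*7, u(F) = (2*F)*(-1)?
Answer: -725465/58 ≈ -12508.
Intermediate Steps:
u(F) = -2*F
J = 99 (J = -6 + (7 + 8)*7 = -6 + 15*7 = -6 + 105 = 99)
t(l) = 1/(99 + l)
-106*(u(-13) + 92) - t(o) = -106*(-2*(-13) + 92) - 1/(99 - 41) = -106*(26 + 92) - 1/58 = -106*118 - 1*1/58 = -12508 - 1/58 = -725465/58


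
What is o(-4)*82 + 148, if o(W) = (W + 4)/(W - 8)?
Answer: 148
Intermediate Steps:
o(W) = (4 + W)/(-8 + W)
o(-4)*82 + 148 = ((4 - 4)/(-8 - 4))*82 + 148 = (0/(-12))*82 + 148 = -1/12*0*82 + 148 = 0*82 + 148 = 0 + 148 = 148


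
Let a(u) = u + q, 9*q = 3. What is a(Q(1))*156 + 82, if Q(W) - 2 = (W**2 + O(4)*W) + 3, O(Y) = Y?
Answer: 1694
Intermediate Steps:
q = 1/3 (q = (1/9)*3 = 1/3 ≈ 0.33333)
Q(W) = 5 + W**2 + 4*W (Q(W) = 2 + ((W**2 + 4*W) + 3) = 2 + (3 + W**2 + 4*W) = 5 + W**2 + 4*W)
a(u) = 1/3 + u (a(u) = u + 1/3 = 1/3 + u)
a(Q(1))*156 + 82 = (1/3 + (5 + 1**2 + 4*1))*156 + 82 = (1/3 + (5 + 1 + 4))*156 + 82 = (1/3 + 10)*156 + 82 = (31/3)*156 + 82 = 1612 + 82 = 1694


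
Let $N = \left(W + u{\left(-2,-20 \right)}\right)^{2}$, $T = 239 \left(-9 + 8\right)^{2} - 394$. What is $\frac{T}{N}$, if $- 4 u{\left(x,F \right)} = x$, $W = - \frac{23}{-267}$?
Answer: $- \frac{44199180}{97969} \approx -451.15$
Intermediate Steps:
$W = \frac{23}{267}$ ($W = \left(-23\right) \left(- \frac{1}{267}\right) = \frac{23}{267} \approx 0.086142$)
$u{\left(x,F \right)} = - \frac{x}{4}$
$T = -155$ ($T = 239 \left(-1\right)^{2} - 394 = 239 \cdot 1 - 394 = 239 - 394 = -155$)
$N = \frac{97969}{285156}$ ($N = \left(\frac{23}{267} - - \frac{1}{2}\right)^{2} = \left(\frac{23}{267} + \frac{1}{2}\right)^{2} = \left(\frac{313}{534}\right)^{2} = \frac{97969}{285156} \approx 0.34356$)
$\frac{T}{N} = - \frac{155}{\frac{97969}{285156}} = \left(-155\right) \frac{285156}{97969} = - \frac{44199180}{97969}$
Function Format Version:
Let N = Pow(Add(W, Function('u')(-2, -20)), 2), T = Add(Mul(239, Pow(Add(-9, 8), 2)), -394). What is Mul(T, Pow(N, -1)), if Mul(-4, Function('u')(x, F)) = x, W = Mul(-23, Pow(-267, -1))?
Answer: Rational(-44199180, 97969) ≈ -451.15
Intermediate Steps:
W = Rational(23, 267) (W = Mul(-23, Rational(-1, 267)) = Rational(23, 267) ≈ 0.086142)
Function('u')(x, F) = Mul(Rational(-1, 4), x)
T = -155 (T = Add(Mul(239, Pow(-1, 2)), -394) = Add(Mul(239, 1), -394) = Add(239, -394) = -155)
N = Rational(97969, 285156) (N = Pow(Add(Rational(23, 267), Mul(Rational(-1, 4), -2)), 2) = Pow(Add(Rational(23, 267), Rational(1, 2)), 2) = Pow(Rational(313, 534), 2) = Rational(97969, 285156) ≈ 0.34356)
Mul(T, Pow(N, -1)) = Mul(-155, Pow(Rational(97969, 285156), -1)) = Mul(-155, Rational(285156, 97969)) = Rational(-44199180, 97969)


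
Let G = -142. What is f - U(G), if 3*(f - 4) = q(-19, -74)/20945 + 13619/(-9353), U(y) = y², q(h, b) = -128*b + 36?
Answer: -11848142742431/587695755 ≈ -20160.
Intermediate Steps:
q(h, b) = 36 - 128*b
f = 2154461389/587695755 (f = 4 + ((36 - 128*(-74))/20945 + 13619/(-9353))/3 = 4 + ((36 + 9472)*(1/20945) + 13619*(-1/9353))/3 = 4 + (9508*(1/20945) - 13619/9353)/3 = 4 + (9508/20945 - 13619/9353)/3 = 4 + (⅓)*(-196321631/195898585) = 4 - 196321631/587695755 = 2154461389/587695755 ≈ 3.6659)
f - U(G) = 2154461389/587695755 - 1*(-142)² = 2154461389/587695755 - 1*20164 = 2154461389/587695755 - 20164 = -11848142742431/587695755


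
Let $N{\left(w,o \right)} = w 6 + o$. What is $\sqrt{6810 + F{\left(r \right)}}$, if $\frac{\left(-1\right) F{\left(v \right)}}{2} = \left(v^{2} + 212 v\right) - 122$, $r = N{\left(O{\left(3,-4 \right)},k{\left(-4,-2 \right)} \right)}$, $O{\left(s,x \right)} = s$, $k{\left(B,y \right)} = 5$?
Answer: $2 i \sqrt{939} \approx 61.286 i$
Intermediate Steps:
$N{\left(w,o \right)} = o + 6 w$ ($N{\left(w,o \right)} = 6 w + o = o + 6 w$)
$r = 23$ ($r = 5 + 6 \cdot 3 = 5 + 18 = 23$)
$F{\left(v \right)} = 244 - 424 v - 2 v^{2}$ ($F{\left(v \right)} = - 2 \left(\left(v^{2} + 212 v\right) - 122\right) = - 2 \left(-122 + v^{2} + 212 v\right) = 244 - 424 v - 2 v^{2}$)
$\sqrt{6810 + F{\left(r \right)}} = \sqrt{6810 - \left(9508 + 1058\right)} = \sqrt{6810 - 10566} = \sqrt{-3756} = 2 i \sqrt{939}$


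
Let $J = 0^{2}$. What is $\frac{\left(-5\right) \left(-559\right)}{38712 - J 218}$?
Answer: $\frac{2795}{38712} \approx 0.0722$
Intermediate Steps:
$J = 0$
$\frac{\left(-5\right) \left(-559\right)}{38712 - J 218} = \frac{\left(-5\right) \left(-559\right)}{38712 - 0 \cdot 218} = \frac{2795}{38712 - 0} = \frac{2795}{38712 + 0} = \frac{2795}{38712}$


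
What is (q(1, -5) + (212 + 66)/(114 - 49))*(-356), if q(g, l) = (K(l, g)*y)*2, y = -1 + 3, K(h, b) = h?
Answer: 363832/65 ≈ 5597.4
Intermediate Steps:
y = 2
q(g, l) = 4*l (q(g, l) = (l*2)*2 = (2*l)*2 = 4*l)
(q(1, -5) + (212 + 66)/(114 - 49))*(-356) = (4*(-5) + (212 + 66)/(114 - 49))*(-356) = (-20 + 278/65)*(-356) = -1022/65*(-356) = 363832/65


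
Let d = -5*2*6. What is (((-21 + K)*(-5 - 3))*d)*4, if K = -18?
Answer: -74880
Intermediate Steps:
d = -60 (d = -10*6 = -60)
(((-21 + K)*(-5 - 3))*d)*4 = (((-21 - 18)*(-5 - 3))*(-60))*4 = (-39*(-8)*(-60))*4 = (312*(-60))*4 = -18720*4 = -74880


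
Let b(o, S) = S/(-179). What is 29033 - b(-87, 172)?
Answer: 5197079/179 ≈ 29034.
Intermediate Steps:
b(o, S) = -S/179 (b(o, S) = S*(-1/179) = -S/179)
29033 - b(-87, 172) = 29033 - (-1)*172/179 = 29033 - 1*(-172/179) = 29033 + 172/179 = 5197079/179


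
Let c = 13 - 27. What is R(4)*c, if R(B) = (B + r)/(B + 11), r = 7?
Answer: -154/15 ≈ -10.267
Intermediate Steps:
R(B) = (7 + B)/(11 + B) (R(B) = (B + 7)/(B + 11) = (7 + B)/(11 + B))
c = -14
R(4)*c = ((7 + 4)/(11 + 4))*(-14) = (11/15)*(-14) = -154/15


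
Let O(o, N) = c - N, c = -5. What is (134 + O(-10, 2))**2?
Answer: 16129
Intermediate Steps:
O(o, N) = -5 - N
(134 + O(-10, 2))**2 = (134 + (-5 - 1*2))**2 = (134 + (-5 - 2))**2 = (134 - 7)**2 = 127**2 = 16129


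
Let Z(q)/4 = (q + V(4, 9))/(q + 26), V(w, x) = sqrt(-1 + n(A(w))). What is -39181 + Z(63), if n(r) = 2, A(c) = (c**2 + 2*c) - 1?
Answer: -3486853/89 ≈ -39178.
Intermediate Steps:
A(c) = -1 + c**2 + 2*c
V(w, x) = 1 (V(w, x) = sqrt(-1 + 2) = sqrt(1) = 1)
Z(q) = 4*(1 + q)/(26 + q) (Z(q) = 4*((q + 1)/(q + 26)) = 4*((1 + q)/(26 + q)) = 4*(1 + q)/(26 + q))
-39181 + Z(63) = -39181 + 4*(1 + 63)/(26 + 63) = -39181 + 4*64/89 = -39181 + 4*(1/89)*64 = -39181 + 256/89 = -3486853/89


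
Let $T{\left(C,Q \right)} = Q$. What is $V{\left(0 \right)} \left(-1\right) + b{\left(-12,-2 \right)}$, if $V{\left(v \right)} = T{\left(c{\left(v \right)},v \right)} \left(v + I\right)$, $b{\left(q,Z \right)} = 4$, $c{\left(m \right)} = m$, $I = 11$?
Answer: $4$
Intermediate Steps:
$V{\left(v \right)} = v \left(11 + v\right)$ ($V{\left(v \right)} = v \left(v + 11\right) = v \left(11 + v\right)$)
$V{\left(0 \right)} \left(-1\right) + b{\left(-12,-2 \right)} = 0 \left(11 + 0\right) \left(-1\right) + 4 = 0 \cdot 11 \left(-1\right) + 4 = 0 \left(-1\right) + 4 = 0 + 4 = 4$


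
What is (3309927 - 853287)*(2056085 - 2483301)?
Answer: -1049515914240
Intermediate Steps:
(3309927 - 853287)*(2056085 - 2483301) = 2456640*(-427216) = -1049515914240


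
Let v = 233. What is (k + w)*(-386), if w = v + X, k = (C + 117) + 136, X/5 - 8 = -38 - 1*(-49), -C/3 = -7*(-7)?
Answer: -167524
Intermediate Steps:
C = -147 (C = -(-21)*(-7) = -3*49 = -147)
X = 95 (X = 40 + 5*(-38 - 1*(-49)) = 40 + 5*(-38 + 49) = 40 + 5*11 = 40 + 55 = 95)
k = 106 (k = (-147 + 117) + 136 = -30 + 136 = 106)
w = 328 (w = 233 + 95 = 328)
(k + w)*(-386) = (106 + 328)*(-386) = 434*(-386) = -167524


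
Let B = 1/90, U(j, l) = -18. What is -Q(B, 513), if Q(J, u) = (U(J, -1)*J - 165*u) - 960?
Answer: 428026/5 ≈ 85605.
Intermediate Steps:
B = 1/90 ≈ 0.011111
Q(J, u) = -960 - 165*u - 18*J (Q(J, u) = (-18*J - 165*u) - 960 = (-165*u - 18*J) - 960 = -960 - 165*u - 18*J)
-Q(B, 513) = -(-960 - 165*513 - 18*1/90) = -(-960 - 84645 - 1/5) = -1*(-428026/5) = 428026/5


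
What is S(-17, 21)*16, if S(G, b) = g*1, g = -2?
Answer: -32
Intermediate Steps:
S(G, b) = -2 (S(G, b) = -2*1 = -2)
S(-17, 21)*16 = -2*16 = -32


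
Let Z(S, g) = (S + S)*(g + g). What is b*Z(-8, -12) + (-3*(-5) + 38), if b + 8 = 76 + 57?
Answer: 48053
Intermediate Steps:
Z(S, g) = 4*S*g (Z(S, g) = (2*S)*(2*g) = 4*S*g)
b = 125 (b = -8 + (76 + 57) = -8 + 133 = 125)
b*Z(-8, -12) + (-3*(-5) + 38) = 125*(4*(-8)*(-12)) + (-3*(-5) + 38) = 125*384 + (15 + 38) = 48000 + 53 = 48053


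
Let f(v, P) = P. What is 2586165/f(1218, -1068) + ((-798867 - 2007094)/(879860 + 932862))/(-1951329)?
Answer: -1524637803217124237/629624627341764 ≈ -2421.5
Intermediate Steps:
2586165/f(1218, -1068) + ((-798867 - 2007094)/(879860 + 932862))/(-1951329) = 2586165/(-1068) + ((-798867 - 2007094)/(879860 + 932862))/(-1951329) = 2586165*(-1/1068) - 2805961/1812722*(-1/1951329) = -862055/356 - 2805961*1/1812722*(-1/1951329) = -862055/356 - 2805961/1812722*(-1/1951329) = -862055/356 + 2805961/3537217007538 = -1524637803217124237/629624627341764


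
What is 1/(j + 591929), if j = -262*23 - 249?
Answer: 1/585654 ≈ 1.7075e-6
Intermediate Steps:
j = -6275 (j = -6026 - 249 = -6275)
1/(j + 591929) = 1/(-6275 + 591929) = 1/585654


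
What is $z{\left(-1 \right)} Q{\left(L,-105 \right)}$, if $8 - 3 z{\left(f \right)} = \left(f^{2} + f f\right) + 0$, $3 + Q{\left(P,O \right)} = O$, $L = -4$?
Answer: $-216$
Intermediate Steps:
$Q{\left(P,O \right)} = -3 + O$
$z{\left(f \right)} = \frac{8}{3} - \frac{2 f^{2}}{3}$ ($z{\left(f \right)} = \frac{8}{3} - \frac{\left(f^{2} + f f\right) + 0}{3} = \frac{8}{3} - \frac{\left(f^{2} + f^{2}\right) + 0}{3} = \frac{8}{3} - \frac{2 f^{2} + 0}{3} = \frac{8}{3} - \frac{2 f^{2}}{3}$)
$z{\left(-1 \right)} Q{\left(L,-105 \right)} = \left(\frac{8}{3} - \frac{2 \left(-1\right)^{2}}{3}\right) \left(-3 - 105\right) = \left(\frac{8}{3} - \frac{2}{3}\right) \left(-108\right) = 2 \left(-108\right) = -216$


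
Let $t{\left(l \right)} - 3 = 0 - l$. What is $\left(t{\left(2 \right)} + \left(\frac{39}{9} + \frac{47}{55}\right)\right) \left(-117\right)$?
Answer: $- \frac{39819}{55} \approx -723.98$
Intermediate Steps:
$t{\left(l \right)} = 3 - l$ ($t{\left(l \right)} = 3 + \left(0 - l\right) = 3 - l$)
$\left(t{\left(2 \right)} + \left(\frac{39}{9} + \frac{47}{55}\right)\right) \left(-117\right) = \left(\left(3 - 2\right) + \left(\frac{39}{9} + \frac{47}{55}\right)\right) \left(-117\right) = \left(\left(3 - 2\right) + \left(39 \cdot \frac{1}{9} + 47 \cdot \frac{1}{55}\right)\right) \left(-117\right) = \left(1 + \left(\frac{13}{3} + \frac{47}{55}\right)\right) \left(-117\right) = \left(1 + \frac{856}{165}\right) \left(-117\right) = \frac{1021}{165} \left(-117\right) = - \frac{39819}{55}$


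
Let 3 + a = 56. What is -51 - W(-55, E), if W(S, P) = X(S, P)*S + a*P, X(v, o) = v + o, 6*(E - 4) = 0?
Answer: -3068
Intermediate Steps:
a = 53 (a = -3 + 56 = 53)
E = 4 (E = 4 + (⅙)*0 = 4 + 0 = 4)
X(v, o) = o + v
W(S, P) = 53*P + S*(P + S) (W(S, P) = (P + S)*S + 53*P = S*(P + S) + 53*P = 53*P + S*(P + S))
-51 - W(-55, E) = -51 - (53*4 - 55*(4 - 55)) = -51 - (212 - 55*(-51)) = -51 - (212 + 2805) = -51 - 1*3017 = -51 - 3017 = -3068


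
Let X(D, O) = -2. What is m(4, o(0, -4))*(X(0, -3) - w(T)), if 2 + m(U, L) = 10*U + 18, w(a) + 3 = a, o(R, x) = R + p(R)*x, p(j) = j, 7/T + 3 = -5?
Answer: 105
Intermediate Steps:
T = -7/8 (T = 7/(-3 - 5) = 7/(-8) = 7*(-⅛) = -7/8 ≈ -0.87500)
o(R, x) = R + R*x
w(a) = -3 + a
m(U, L) = 16 + 10*U (m(U, L) = -2 + (10*U + 18) = -2 + (18 + 10*U) = 16 + 10*U)
m(4, o(0, -4))*(X(0, -3) - w(T)) = (16 + 10*4)*(-2 - (-3 - 7/8)) = (16 + 40)*(-2 - 1*(-31/8)) = 56*(-2 + 31/8) = 56*(15/8) = 105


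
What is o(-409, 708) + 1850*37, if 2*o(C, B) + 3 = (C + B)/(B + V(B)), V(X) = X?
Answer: 193846451/2832 ≈ 68449.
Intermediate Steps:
o(C, B) = -3/2 + (B + C)/(4*B) (o(C, B) = -3/2 + ((C + B)/(B + B))/2 = -3/2 + ((B + C)/((2*B)))/2 = -3/2 + ((B + C)*(1/(2*B)))/2 = -3/2 + ((B + C)/(2*B))/2 = -3/2 + (B + C)/(4*B))
o(-409, 708) + 1850*37 = (1/4)*(-409 - 5*708)/708 + 1850*37 = (1/4)*(1/708)*(-409 - 3540) + 68450 = (1/4)*(1/708)*(-3949) + 68450 = -3949/2832 + 68450 = 193846451/2832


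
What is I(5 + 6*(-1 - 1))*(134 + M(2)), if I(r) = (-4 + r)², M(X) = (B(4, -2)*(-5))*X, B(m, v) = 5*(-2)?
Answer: 28314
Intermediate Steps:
B(m, v) = -10
M(X) = 50*X (M(X) = (-10*(-5))*X = 50*X)
I(5 + 6*(-1 - 1))*(134 + M(2)) = (-4 + (5 + 6*(-1 - 1)))²*(134 + 50*2) = (-4 + (5 + 6*(-2)))²*(134 + 100) = (-4 + (5 - 12))²*234 = (-4 - 7)²*234 = (-11)²*234 = 121*234 = 28314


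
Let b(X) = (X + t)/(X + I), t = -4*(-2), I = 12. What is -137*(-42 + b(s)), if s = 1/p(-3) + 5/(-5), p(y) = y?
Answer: 45347/8 ≈ 5668.4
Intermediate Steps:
t = 8
s = -4/3 (s = 1/(-3) + 5/(-5) = 1*(-⅓) + 5*(-⅕) = -⅓ - 1 = -4/3 ≈ -1.3333)
b(X) = (8 + X)/(12 + X) (b(X) = (X + 8)/(X + 12) = (8 + X)/(12 + X))
-137*(-42 + b(s)) = -137*(-42 + (8 - 4/3)/(12 - 4/3)) = -137*(-42 + (20/3)/(32/3)) = -137*(-42 + (3/32)*(20/3)) = -137*(-42 + 5/8) = -137*(-331/8) = 45347/8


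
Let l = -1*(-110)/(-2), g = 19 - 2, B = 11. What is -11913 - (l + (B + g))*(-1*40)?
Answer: -12993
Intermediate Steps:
g = 17
l = -55 (l = 110*(-½) = -55)
-11913 - (l + (B + g))*(-1*40) = -11913 - (-55 + (11 + 17))*(-1*40) = -11913 - (-55 + 28)*(-40) = -11913 - (-27)*(-40) = -11913 - 1*1080 = -11913 - 1080 = -12993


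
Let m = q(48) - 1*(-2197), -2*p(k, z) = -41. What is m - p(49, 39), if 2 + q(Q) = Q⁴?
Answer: 10621181/2 ≈ 5.3106e+6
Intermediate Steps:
q(Q) = -2 + Q⁴
p(k, z) = 41/2 (p(k, z) = -½*(-41) = 41/2)
m = 5310611 (m = (-2 + 48⁴) - 1*(-2197) = (-2 + 5308416) + 2197 = 5308414 + 2197 = 5310611)
m - p(49, 39) = 5310611 - 1*41/2 = 5310611 - 41/2 = 10621181/2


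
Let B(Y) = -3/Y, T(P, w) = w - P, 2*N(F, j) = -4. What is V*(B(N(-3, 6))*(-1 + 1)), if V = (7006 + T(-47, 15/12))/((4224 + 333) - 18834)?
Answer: 0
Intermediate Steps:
N(F, j) = -2 (N(F, j) = (1/2)*(-4) = -2)
V = -28217/57108 (V = (7006 + (15/12 - 1*(-47)))/((4224 + 333) - 18834) = (7006 + (15*(1/12) + 47))/(4557 - 18834) = (7006 + (5/4 + 47))/(-14277) = (7006 + 193/4)*(-1/14277) = (28217/4)*(-1/14277) = -28217/57108 ≈ -0.49410)
V*(B(N(-3, 6))*(-1 + 1)) = -28217*(-3/(-2))*(-1 + 1)/57108 = -28217*(-3*(-1/2))*0/57108 = -28217*0/38072 = -28217/57108*0 = 0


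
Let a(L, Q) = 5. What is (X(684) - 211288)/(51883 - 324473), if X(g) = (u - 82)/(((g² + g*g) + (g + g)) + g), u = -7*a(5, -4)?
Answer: 22015364461/28402787640 ≈ 0.77511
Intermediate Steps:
u = -35 (u = -7*5 = -35)
X(g) = -117/(2*g² + 3*g) (X(g) = (-35 - 82)/(((g² + g*g) + (g + g)) + g) = -117/(((g² + g²) + 2*g) + g) = -117/((2*g² + 2*g) + g) = -117/((2*g + 2*g²) + g) = -117/(2*g² + 3*g))
(X(684) - 211288)/(51883 - 324473) = (-117/(684*(3 + 2*684)) - 211288)/(51883 - 324473) = (-117*1/684/(3 + 1368) - 211288)/(-272590) = (-117*1/684/1371 - 211288)*(-1/272590) = (-117*1/684*1/1371 - 211288)*(-1/272590) = (-13/104196 - 211288)*(-1/272590) = -22015364461/104196*(-1/272590) = 22015364461/28402787640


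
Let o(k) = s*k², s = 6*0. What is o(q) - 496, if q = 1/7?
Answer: -496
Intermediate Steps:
s = 0
q = ⅐ ≈ 0.14286
o(k) = 0 (o(k) = 0*k² = 0)
o(q) - 496 = 0 - 496 = -496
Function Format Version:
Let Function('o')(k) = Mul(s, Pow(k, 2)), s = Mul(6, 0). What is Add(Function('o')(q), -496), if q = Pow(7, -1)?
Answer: -496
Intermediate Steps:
s = 0
q = Rational(1, 7) ≈ 0.14286
Function('o')(k) = 0 (Function('o')(k) = Mul(0, Pow(k, 2)) = 0)
Add(Function('o')(q), -496) = Add(0, -496) = -496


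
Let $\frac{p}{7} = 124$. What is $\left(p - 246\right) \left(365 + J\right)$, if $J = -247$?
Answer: $73396$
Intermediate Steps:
$p = 868$ ($p = 7 \cdot 124 = 868$)
$\left(p - 246\right) \left(365 + J\right) = \left(868 - 246\right) \left(365 - 247\right) = 622 \cdot 118 = 73396$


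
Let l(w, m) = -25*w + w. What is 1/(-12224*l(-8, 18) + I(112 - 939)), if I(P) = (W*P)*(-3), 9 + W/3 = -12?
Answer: -1/2503311 ≈ -3.9947e-7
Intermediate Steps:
W = -63 (W = -27 + 3*(-12) = -27 - 36 = -63)
l(w, m) = -24*w
I(P) = 189*P (I(P) = -63*P*(-3) = 189*P)
1/(-12224*l(-8, 18) + I(112 - 939)) = 1/(-(-293376)*(-8) + 189*(112 - 939)) = 1/(-12224*192 + 189*(-827)) = 1/(-2347008 - 156303) = 1/(-2503311) = -1/2503311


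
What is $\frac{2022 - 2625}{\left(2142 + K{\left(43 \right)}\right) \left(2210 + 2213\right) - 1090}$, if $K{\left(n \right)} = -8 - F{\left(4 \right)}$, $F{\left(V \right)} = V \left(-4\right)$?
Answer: $- \frac{603}{9508360} \approx -6.3418 \cdot 10^{-5}$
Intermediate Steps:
$F{\left(V \right)} = - 4 V$
$K{\left(n \right)} = 8$ ($K{\left(n \right)} = -8 - \left(-4\right) 4 = -8 - -16 = -8 + 16 = 8$)
$\frac{2022 - 2625}{\left(2142 + K{\left(43 \right)}\right) \left(2210 + 2213\right) - 1090} = \frac{2022 - 2625}{\left(2142 + 8\right) \left(2210 + 2213\right) - 1090} = - \frac{603}{2150 \cdot 4423 - 1090} = - \frac{603}{9509450 - 1090} = - \frac{603}{9508360}$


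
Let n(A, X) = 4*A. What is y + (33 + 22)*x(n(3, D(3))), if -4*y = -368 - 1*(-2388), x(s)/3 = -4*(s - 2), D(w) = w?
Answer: -7105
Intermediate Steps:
x(s) = 24 - 12*s (x(s) = 3*(-4*(s - 2)) = 3*(-4*(-2 + s)) = 3*(8 - 4*s) = 24 - 12*s)
y = -505 (y = -(-368 - 1*(-2388))/4 = -(-368 + 2388)/4 = -¼*2020 = -505)
y + (33 + 22)*x(n(3, D(3))) = -505 + (33 + 22)*(24 - 48*3) = -505 + 55*(24 - 12*12) = -505 + 55*(24 - 144) = -505 + 55*(-120) = -505 - 6600 = -7105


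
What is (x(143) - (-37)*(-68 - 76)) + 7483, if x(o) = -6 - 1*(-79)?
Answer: 2228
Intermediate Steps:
x(o) = 73 (x(o) = -6 + 79 = 73)
(x(143) - (-37)*(-68 - 76)) + 7483 = (73 - (-37)*(-68 - 76)) + 7483 = (73 - (-37)*(-144)) + 7483 = (73 - 1*5328) + 7483 = (73 - 5328) + 7483 = -5255 + 7483 = 2228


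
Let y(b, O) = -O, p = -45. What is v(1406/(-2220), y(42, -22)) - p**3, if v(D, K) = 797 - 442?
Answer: 91480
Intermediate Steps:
v(D, K) = 355
v(1406/(-2220), y(42, -22)) - p**3 = 355 - 1*(-45)**3 = 355 - 1*(-91125) = 355 + 91125 = 91480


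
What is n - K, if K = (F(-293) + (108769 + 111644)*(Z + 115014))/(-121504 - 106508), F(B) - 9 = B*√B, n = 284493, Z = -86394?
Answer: 23725345995/76004 - 293*I*√293/228012 ≈ 3.1216e+5 - 0.021996*I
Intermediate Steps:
F(B) = 9 + B^(3/2) (F(B) = 9 + B*√B = 9 + B^(3/2))
K = -2102740023/76004 + 293*I*√293/228012 (K = ((9 + (-293)^(3/2)) + (108769 + 111644)*(-86394 + 115014))/(-121504 - 106508) = ((9 - 293*I*√293) + 220413*28620)/(-228012) = ((9 - 293*I*√293) + 6308220060)*(-1/228012) = (6308220069 - 293*I*√293)*(-1/228012) = -2102740023/76004 + 293*I*√293/228012 ≈ -27666.0 + 0.021996*I)
n - K = 284493 - (-2102740023/76004 + 293*I*√293/228012) = 284493 + (2102740023/76004 - 293*I*√293/228012) = 23725345995/76004 - 293*I*√293/228012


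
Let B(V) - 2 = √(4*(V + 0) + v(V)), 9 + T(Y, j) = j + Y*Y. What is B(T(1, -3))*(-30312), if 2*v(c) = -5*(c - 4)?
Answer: -60624 - 15156*I*√26 ≈ -60624.0 - 77281.0*I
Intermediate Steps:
v(c) = 10 - 5*c/2 (v(c) = (-5*(c - 4))/2 = (-5*(-4 + c))/2 = (20 - 5*c)/2 = 10 - 5*c/2)
T(Y, j) = -9 + j + Y² (T(Y, j) = -9 + (j + Y*Y) = -9 + (j + Y²) = -9 + j + Y²)
B(V) = 2 + √(10 + 3*V/2) (B(V) = 2 + √(4*(V + 0) + (10 - 5*V/2)) = 2 + √(4*V + (10 - 5*V/2)) = 2 + √(10 + 3*V/2))
B(T(1, -3))*(-30312) = (2 + √(40 + 6*(-9 - 3 + 1²))/2)*(-30312) = (2 + √(40 + 6*(-9 - 3 + 1))/2)*(-30312) = (2 + √(40 + 6*(-11))/2)*(-30312) = (2 + √(40 - 66)/2)*(-30312) = (2 + √(-26)/2)*(-30312) = (2 + (I*√26)/2)*(-30312) = (2 + I*√26/2)*(-30312) = -60624 - 15156*I*√26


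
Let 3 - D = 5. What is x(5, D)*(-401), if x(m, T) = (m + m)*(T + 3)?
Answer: -4010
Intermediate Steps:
D = -2 (D = 3 - 1*5 = 3 - 5 = -2)
x(m, T) = 2*m*(3 + T) (x(m, T) = (2*m)*(3 + T) = 2*m*(3 + T))
x(5, D)*(-401) = (2*5*(3 - 2))*(-401) = (2*5*1)*(-401) = 10*(-401) = -4010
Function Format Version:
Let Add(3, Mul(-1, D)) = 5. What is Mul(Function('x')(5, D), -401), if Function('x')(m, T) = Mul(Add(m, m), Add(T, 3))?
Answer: -4010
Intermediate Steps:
D = -2 (D = Add(3, Mul(-1, 5)) = Add(3, -5) = -2)
Function('x')(m, T) = Mul(2, m, Add(3, T)) (Function('x')(m, T) = Mul(Mul(2, m), Add(3, T)) = Mul(2, m, Add(3, T)))
Mul(Function('x')(5, D), -401) = Mul(Mul(2, 5, Add(3, -2)), -401) = Mul(Mul(2, 5, 1), -401) = Mul(10, -401) = -4010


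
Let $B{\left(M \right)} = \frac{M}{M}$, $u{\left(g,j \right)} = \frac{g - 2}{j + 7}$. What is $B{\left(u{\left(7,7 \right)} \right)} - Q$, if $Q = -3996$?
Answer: $3997$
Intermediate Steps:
$u{\left(g,j \right)} = \frac{-2 + g}{7 + j}$
$B{\left(M \right)} = 1$
$B{\left(u{\left(7,7 \right)} \right)} - Q = 1 - -3996 = 1 + 3996 = 3997$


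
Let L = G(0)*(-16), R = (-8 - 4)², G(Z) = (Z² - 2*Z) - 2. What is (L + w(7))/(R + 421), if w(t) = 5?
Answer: 37/565 ≈ 0.065487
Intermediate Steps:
G(Z) = -2 + Z² - 2*Z
R = 144 (R = (-12)² = 144)
L = 32 (L = (-2 + 0² - 2*0)*(-16) = (-2 + 0 + 0)*(-16) = -2*(-16) = 32)
(L + w(7))/(R + 421) = (32 + 5)/(144 + 421) = 37/565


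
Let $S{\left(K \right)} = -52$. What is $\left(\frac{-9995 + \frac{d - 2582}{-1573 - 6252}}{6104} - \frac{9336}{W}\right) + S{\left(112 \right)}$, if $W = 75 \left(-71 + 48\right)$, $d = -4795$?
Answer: $- \frac{5297854743}{109856740} \approx -48.225$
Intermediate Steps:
$W = -1725$ ($W = 75 \left(-23\right) = -1725$)
$\left(\frac{-9995 + \frac{d - 2582}{-1573 - 6252}}{6104} - \frac{9336}{W}\right) + S{\left(112 \right)} = \left(\frac{-9995 + \frac{-4795 - 2582}{-1573 - 6252}}{6104} - \frac{9336}{-1725}\right) - 52 = \left(\left(-9995 - \frac{7377}{-7825}\right) \frac{1}{6104} - - \frac{3112}{575}\right) - 52 = \left(\left(-9995 - - \frac{7377}{7825}\right) \frac{1}{6104} + \frac{3112}{575}\right) - 52 = \left(\left(-9995 + \frac{7377}{7825}\right) \frac{1}{6104} + \frac{3112}{575}\right) - 52 = \left(\left(- \frac{78203498}{7825}\right) \frac{1}{6104} + \frac{3112}{575}\right) - 52 = \left(- \frac{39101749}{23881900} + \frac{3112}{575}\right) - 52 = \frac{414695737}{109856740} - 52 = - \frac{5297854743}{109856740}$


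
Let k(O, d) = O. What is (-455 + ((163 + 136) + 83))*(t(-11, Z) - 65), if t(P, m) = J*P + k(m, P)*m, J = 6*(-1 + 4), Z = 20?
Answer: -10001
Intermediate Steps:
J = 18 (J = 6*3 = 18)
t(P, m) = m**2 + 18*P (t(P, m) = 18*P + m*m = 18*P + m**2 = m**2 + 18*P)
(-455 + ((163 + 136) + 83))*(t(-11, Z) - 65) = (-455 + ((163 + 136) + 83))*((20**2 + 18*(-11)) - 65) = (-455 + (299 + 83))*((400 - 198) - 65) = (-455 + 382)*(202 - 65) = -73*137 = -10001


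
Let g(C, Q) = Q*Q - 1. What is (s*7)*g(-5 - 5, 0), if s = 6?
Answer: -42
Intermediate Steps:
g(C, Q) = -1 + Q² (g(C, Q) = Q² - 1 = -1 + Q²)
(s*7)*g(-5 - 5, 0) = (6*7)*(-1 + 0²) = 42*(-1 + 0) = 42*(-1) = -42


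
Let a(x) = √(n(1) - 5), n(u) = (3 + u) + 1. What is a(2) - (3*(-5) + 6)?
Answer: 9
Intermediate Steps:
n(u) = 4 + u
a(x) = 0 (a(x) = √((4 + 1) - 5) = √(5 - 5) = √0 = 0)
a(2) - (3*(-5) + 6) = 0 - (3*(-5) + 6) = 0 - (-15 + 6) = 0 - 1*(-9) = 0 + 9 = 9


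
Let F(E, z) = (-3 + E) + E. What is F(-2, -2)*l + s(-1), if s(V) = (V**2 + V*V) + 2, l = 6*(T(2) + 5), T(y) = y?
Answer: -290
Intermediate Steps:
F(E, z) = -3 + 2*E
l = 42 (l = 6*(2 + 5) = 6*7 = 42)
s(V) = 2 + 2*V**2 (s(V) = (V**2 + V**2) + 2 = 2*V**2 + 2 = 2 + 2*V**2)
F(-2, -2)*l + s(-1) = (-3 + 2*(-2))*42 + (2 + 2*(-1)**2) = (-3 - 4)*42 + (2 + 2*1) = -7*42 + (2 + 2) = -294 + 4 = -290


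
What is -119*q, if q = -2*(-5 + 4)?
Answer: -238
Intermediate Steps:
q = 2 (q = -2*(-1) = 2)
-119*q = -119*2 = -238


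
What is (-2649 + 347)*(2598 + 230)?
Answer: -6510056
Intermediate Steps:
(-2649 + 347)*(2598 + 230) = -2302*2828 = -6510056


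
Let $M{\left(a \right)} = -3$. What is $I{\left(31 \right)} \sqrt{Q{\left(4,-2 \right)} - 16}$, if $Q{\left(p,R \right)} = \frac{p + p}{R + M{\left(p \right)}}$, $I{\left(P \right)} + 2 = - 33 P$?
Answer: $- 410 i \sqrt{110} \approx - 4300.1 i$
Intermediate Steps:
$I{\left(P \right)} = -2 - 33 P$
$Q{\left(p,R \right)} = \frac{2 p}{-3 + R}$ ($Q{\left(p,R \right)} = \frac{p + p}{R - 3} = \frac{2 p}{-3 + R}$)
$I{\left(31 \right)} \sqrt{Q{\left(4,-2 \right)} - 16} = \left(-2 - 1023\right) \sqrt{2 \cdot 4 \frac{1}{-3 - 2} - 16} = \left(-2 - 1023\right) \sqrt{2 \cdot 4 \frac{1}{-5} - 16} = - 1025 \sqrt{2 \cdot 4 \left(- \frac{1}{5}\right) - 16} = - 1025 \sqrt{- \frac{8}{5} - 16} = - 1025 \sqrt{- \frac{88}{5}} = - 1025 \frac{2 i \sqrt{110}}{5} = - 410 i \sqrt{110}$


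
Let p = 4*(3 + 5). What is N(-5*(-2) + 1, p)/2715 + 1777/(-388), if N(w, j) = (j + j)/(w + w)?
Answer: -53057689/11587620 ≈ -4.5788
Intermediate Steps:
p = 32 (p = 4*8 = 32)
N(w, j) = j/w (N(w, j) = (2*j)/((2*w)) = (2*j)*(1/(2*w)) = j/w)
N(-5*(-2) + 1, p)/2715 + 1777/(-388) = (32/(-5*(-2) + 1))/2715 + 1777/(-388) = (32/(10 + 1))*(1/2715) + 1777*(-1/388) = (32/11)*(1/2715) - 1777/388 = 32/29865 - 1777/388 = -53057689/11587620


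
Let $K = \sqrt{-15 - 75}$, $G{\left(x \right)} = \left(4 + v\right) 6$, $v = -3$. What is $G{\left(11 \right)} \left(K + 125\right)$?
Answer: $750 + 18 i \sqrt{10} \approx 750.0 + 56.921 i$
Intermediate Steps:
$G{\left(x \right)} = 6$ ($G{\left(x \right)} = \left(4 - 3\right) 6 = 1 \cdot 6 = 6$)
$K = 3 i \sqrt{10}$ ($K = \sqrt{-90} = 3 i \sqrt{10} \approx 9.4868 i$)
$G{\left(11 \right)} \left(K + 125\right) = 6 \left(3 i \sqrt{10} + 125\right) = 6 \left(125 + 3 i \sqrt{10}\right) = 750 + 18 i \sqrt{10}$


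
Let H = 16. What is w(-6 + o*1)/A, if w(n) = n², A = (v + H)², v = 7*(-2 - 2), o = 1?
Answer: 25/144 ≈ 0.17361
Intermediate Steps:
v = -28 (v = 7*(-4) = -28)
A = 144 (A = (-28 + 16)² = (-12)² = 144)
w(-6 + o*1)/A = (-6 + 1*1)²/144 = (-6 + 1)²*(1/144) = (-5)²*(1/144) = 25*(1/144) = 25/144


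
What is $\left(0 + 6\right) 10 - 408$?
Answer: $-348$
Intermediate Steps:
$\left(0 + 6\right) 10 - 408 = 6 \cdot 10 - 408 = 60 - 408 = -348$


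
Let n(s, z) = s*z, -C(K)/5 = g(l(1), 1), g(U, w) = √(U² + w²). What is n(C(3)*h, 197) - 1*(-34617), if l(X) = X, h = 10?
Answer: 34617 - 9850*√2 ≈ 20687.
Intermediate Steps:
C(K) = -5*√2 (C(K) = -5*√(1² + 1²) = -5*√(1 + 1) = -5*√2)
n(C(3)*h, 197) - 1*(-34617) = (-5*√2*10)*197 - 1*(-34617) = -50*√2*197 + 34617 = -9850*√2 + 34617 = 34617 - 9850*√2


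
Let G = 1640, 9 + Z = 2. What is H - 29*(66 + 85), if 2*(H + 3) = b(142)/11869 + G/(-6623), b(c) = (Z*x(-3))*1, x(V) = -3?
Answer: -688943229745/157216774 ≈ -4382.1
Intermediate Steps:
Z = -7 (Z = -9 + 2 = -7)
b(c) = 21 (b(c) = -7*(-3)*1 = 21*1 = 21)
H = -490976399/157216774 (H = -3 + (21/11869 + 1640/(-6623))/2 = -3 + (21*(1/11869) + 1640*(-1/6623))/2 = -3 + (21/11869 - 1640/6623)/2 = -3 + (½)*(-19326077/78608387) = -3 - 19326077/157216774 = -490976399/157216774 ≈ -3.1229)
H - 29*(66 + 85) = -490976399/157216774 - 29*(66 + 85) = -490976399/157216774 - 29*151 = -490976399/157216774 - 4379 = -688943229745/157216774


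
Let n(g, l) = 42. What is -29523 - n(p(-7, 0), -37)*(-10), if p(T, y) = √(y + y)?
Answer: -29103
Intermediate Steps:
p(T, y) = √2*√y (p(T, y) = √(2*y) = √2*√y)
-29523 - n(p(-7, 0), -37)*(-10) = -29523 - 42*(-10) = -29523 - 1*(-420) = -29523 + 420 = -29103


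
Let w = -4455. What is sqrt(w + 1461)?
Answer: I*sqrt(2994) ≈ 54.717*I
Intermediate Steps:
sqrt(w + 1461) = sqrt(-4455 + 1461) = sqrt(-2994) = I*sqrt(2994)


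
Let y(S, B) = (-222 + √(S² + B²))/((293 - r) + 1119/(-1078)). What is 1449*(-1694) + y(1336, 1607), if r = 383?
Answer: -80297446306/32713 - 1078*√4367345/98139 ≈ -2.4546e+6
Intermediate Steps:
y(S, B) = 79772/32713 - 1078*√(B² + S²)/98139 (y(S, B) = (-222 + √(S² + B²))/((293 - 1*383) + 1119/(-1078)) = (-222 + √(B² + S²))/((293 - 383) + 1119*(-1/1078)) = (-222 + √(B² + S²))/(-90 - 1119/1078) = (-222 + √(B² + S²))/(-98139/1078) = (-222 + √(B² + S²))*(-1078/98139) = 79772/32713 - 1078*√(B² + S²)/98139)
1449*(-1694) + y(1336, 1607) = 1449*(-1694) + (79772/32713 - 1078*√(1607² + 1336²)/98139) = -2454606 + (79772/32713 - 1078*√(2582449 + 1784896)/98139) = -2454606 + (79772/32713 - 1078*√4367345/98139) = -80297446306/32713 - 1078*√4367345/98139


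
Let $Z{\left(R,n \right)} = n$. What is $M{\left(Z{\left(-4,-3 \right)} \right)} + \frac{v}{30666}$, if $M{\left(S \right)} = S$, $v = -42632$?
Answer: $- \frac{67315}{15333} \approx -4.3902$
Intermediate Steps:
$M{\left(Z{\left(-4,-3 \right)} \right)} + \frac{v}{30666} = -3 - \frac{42632}{30666} = -3 - \frac{21316}{15333} = - \frac{67315}{15333}$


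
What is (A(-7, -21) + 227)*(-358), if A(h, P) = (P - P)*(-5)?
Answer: -81266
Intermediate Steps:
A(h, P) = 0 (A(h, P) = 0*(-5) = 0)
(A(-7, -21) + 227)*(-358) = (0 + 227)*(-358) = 227*(-358) = -81266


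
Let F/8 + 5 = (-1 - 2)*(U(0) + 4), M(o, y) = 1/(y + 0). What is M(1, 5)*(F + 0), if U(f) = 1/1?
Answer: -32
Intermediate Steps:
U(f) = 1
M(o, y) = 1/y
F = -160 (F = -40 + 8*((-1 - 2)*(1 + 4)) = -40 + 8*(-3*5) = -40 + 8*(-15) = -40 - 120 = -160)
M(1, 5)*(F + 0) = (-160 + 0)/5 = (⅕)*(-160) = -32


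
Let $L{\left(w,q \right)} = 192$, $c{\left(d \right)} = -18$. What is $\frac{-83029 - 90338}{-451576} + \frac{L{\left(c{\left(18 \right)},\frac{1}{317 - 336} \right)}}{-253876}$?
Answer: $\frac{10981754475}{28661077144} \approx 0.38316$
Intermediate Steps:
$\frac{-83029 - 90338}{-451576} + \frac{L{\left(c{\left(18 \right)},\frac{1}{317 - 336} \right)}}{-253876} = \frac{-83029 - 90338}{-451576} + \frac{192}{-253876} = \left(-83029 - 90338\right) \left(- \frac{1}{451576}\right) + 192 \left(- \frac{1}{253876}\right) = \left(-173367\right) \left(- \frac{1}{451576}\right) - \frac{48}{63469} = \frac{173367}{451576} - \frac{48}{63469} = \frac{10981754475}{28661077144}$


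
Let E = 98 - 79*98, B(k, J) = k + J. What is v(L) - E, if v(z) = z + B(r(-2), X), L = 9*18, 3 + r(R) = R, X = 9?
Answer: 7810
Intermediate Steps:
r(R) = -3 + R
B(k, J) = J + k
L = 162
v(z) = 4 + z (v(z) = z + (9 + (-3 - 2)) = z + (9 - 5) = z + 4 = 4 + z)
E = -7644 (E = 98 - 7742 = -7644)
v(L) - E = (4 + 162) - 1*(-7644) = 166 + 7644 = 7810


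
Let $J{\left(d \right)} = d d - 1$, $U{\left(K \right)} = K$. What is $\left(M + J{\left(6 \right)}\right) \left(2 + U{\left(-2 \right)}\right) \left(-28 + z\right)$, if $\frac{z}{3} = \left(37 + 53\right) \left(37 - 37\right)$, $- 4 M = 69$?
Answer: $0$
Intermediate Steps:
$J{\left(d \right)} = -1 + d^{2}$ ($J{\left(d \right)} = d^{2} - 1 = -1 + d^{2}$)
$M = - \frac{69}{4}$ ($M = \left(- \frac{1}{4}\right) 69 = - \frac{69}{4} \approx -17.25$)
$z = 0$ ($z = 3 \left(37 + 53\right) \left(37 - 37\right) = 3 \cdot 90 \cdot 0 = 3 \cdot 0 = 0$)
$\left(M + J{\left(6 \right)}\right) \left(2 + U{\left(-2 \right)}\right) \left(-28 + z\right) = \left(- \frac{69}{4} - \left(1 - 6^{2}\right)\right) \left(2 - 2\right) \left(-28 + 0\right) = \left(- \frac{69}{4} + \left(-1 + 36\right)\right) 0 \left(-28\right) = \left(- \frac{69}{4} + 35\right) 0 \left(-28\right) = \frac{71}{4} \cdot 0 \left(-28\right) = 0 \left(-28\right) = 0$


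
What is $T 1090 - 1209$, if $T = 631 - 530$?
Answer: $108881$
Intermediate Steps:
$T = 101$
$T 1090 - 1209 = 101 \cdot 1090 - 1209 = 110090 - 1209 = 108881$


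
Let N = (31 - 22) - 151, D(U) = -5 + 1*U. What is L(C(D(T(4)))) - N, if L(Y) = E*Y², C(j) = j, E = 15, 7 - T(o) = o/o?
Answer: 157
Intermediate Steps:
T(o) = 6 (T(o) = 7 - o/o = 7 - 1*1 = 7 - 1 = 6)
D(U) = -5 + U
N = -142 (N = 9 - 151 = -142)
L(Y) = 15*Y²
L(C(D(T(4)))) - N = 15*(-5 + 6)² - 1*(-142) = 15*1² + 142 = 15*1 + 142 = 15 + 142 = 157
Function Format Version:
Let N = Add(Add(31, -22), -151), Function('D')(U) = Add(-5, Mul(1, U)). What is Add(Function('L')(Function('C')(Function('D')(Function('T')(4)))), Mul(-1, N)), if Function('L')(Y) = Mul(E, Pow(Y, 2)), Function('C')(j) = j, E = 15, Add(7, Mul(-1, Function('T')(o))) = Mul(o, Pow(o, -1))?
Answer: 157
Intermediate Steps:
Function('T')(o) = 6 (Function('T')(o) = Add(7, Mul(-1, Mul(o, Pow(o, -1)))) = Add(7, Mul(-1, 1)) = Add(7, -1) = 6)
Function('D')(U) = Add(-5, U)
N = -142 (N = Add(9, -151) = -142)
Function('L')(Y) = Mul(15, Pow(Y, 2))
Add(Function('L')(Function('C')(Function('D')(Function('T')(4)))), Mul(-1, N)) = Add(Mul(15, Pow(Add(-5, 6), 2)), Mul(-1, -142)) = Add(Mul(15, Pow(1, 2)), 142) = Add(Mul(15, 1), 142) = Add(15, 142) = 157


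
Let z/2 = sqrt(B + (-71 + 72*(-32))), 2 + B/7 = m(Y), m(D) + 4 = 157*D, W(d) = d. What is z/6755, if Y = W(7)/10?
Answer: I*sqrt(164770)/33775 ≈ 0.012018*I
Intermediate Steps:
Y = 7/10 ≈ 0.70000
m(D) = -4 + 157*D
B = 7273/10 (B = -14 + 7*(-4 + 157*(7/10)) = -14 + 7*(-4 + 1099/10) = -14 + 7*(1059/10) = -14 + 7413/10 = 7273/10 ≈ 727.30)
z = I*sqrt(164770)/5 (z = 2*sqrt(7273/10 + (-71 + 72*(-32))) = 2*sqrt(7273/10 + (-71 - 2304)) = 2*sqrt(7273/10 - 2375) = 2*sqrt(-16477/10) = 2*(I*sqrt(164770)/10) = I*sqrt(164770)/5 ≈ 81.184*I)
z/6755 = (I*sqrt(164770)/5)/6755 = (I*sqrt(164770)/5)*(1/6755) = I*sqrt(164770)/33775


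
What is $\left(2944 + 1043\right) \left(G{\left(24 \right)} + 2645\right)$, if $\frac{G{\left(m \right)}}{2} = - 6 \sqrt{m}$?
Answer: $10545615 - 95688 \sqrt{6} \approx 1.0311 \cdot 10^{7}$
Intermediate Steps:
$G{\left(m \right)} = - 12 \sqrt{m}$ ($G{\left(m \right)} = 2 \left(- 6 \sqrt{m}\right) = - 12 \sqrt{m}$)
$\left(2944 + 1043\right) \left(G{\left(24 \right)} + 2645\right) = \left(2944 + 1043\right) \left(- 12 \sqrt{24} + 2645\right) = 3987 \left(- 12 \cdot 2 \sqrt{6} + 2645\right) = 3987 \left(- 24 \sqrt{6} + 2645\right) = 3987 \left(2645 - 24 \sqrt{6}\right) = 10545615 - 95688 \sqrt{6}$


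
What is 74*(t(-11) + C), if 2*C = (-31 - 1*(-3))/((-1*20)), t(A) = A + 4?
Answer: -2331/5 ≈ -466.20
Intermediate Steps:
t(A) = 4 + A
C = 7/10 (C = ((-31 - 1*(-3))/((-1*20)))/2 = ((-31 + 3)/(-20))/2 = (-28*(-1/20))/2 = (1/2)*(7/5) = 7/10 ≈ 0.70000)
74*(t(-11) + C) = 74*((4 - 11) + 7/10) = 74*(-7 + 7/10) = 74*(-63/10) = -2331/5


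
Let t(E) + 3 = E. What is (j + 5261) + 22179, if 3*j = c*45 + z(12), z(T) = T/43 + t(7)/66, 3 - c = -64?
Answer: 121090847/4257 ≈ 28445.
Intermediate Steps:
c = 67 (c = 3 - 1*(-64) = 3 + 64 = 67)
t(E) = -3 + E
z(T) = 2/33 + T/43 (z(T) = T/43 + (-3 + 7)/66 = T*(1/43) + 4*(1/66) = T/43 + 2/33 = 2/33 + T/43)
j = 4278767/4257 (j = (67*45 + (2/33 + (1/43)*12))/3 = (3015 + (2/33 + 12/43))/3 = (3015 + 482/1419)/3 = (⅓)*(4278767/1419) = 4278767/4257 ≈ 1005.1)
(j + 5261) + 22179 = (4278767/4257 + 5261) + 22179 = 26674844/4257 + 22179 = 121090847/4257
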